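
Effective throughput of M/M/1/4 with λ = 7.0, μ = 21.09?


ρ = 0.3319; P_K = (1−ρ)ρ^4/(1−ρ^5) = 0.008141
λ_eff = λ(1 − P_K) = 7.0·(1 − 0.008141) = 7.0·0.991859 = 6.9430 /hr

Final: 6.9430 /hr


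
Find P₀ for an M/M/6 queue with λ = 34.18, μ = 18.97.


a = λ/μ = 34.18/18.97 = 1.8018; ρ = a/c = 0.3003
Σ_{k=0}^{5} a^k/k! (terms k=0..5) = 1.00000 + 1.80179 + 1.62323 + 0.97491 + 0.43914 + 0.15825 = 5.99732
Tail: a^6/(6!(1−ρ)) = 34.21593/(720·0.6997) = 0.06792
P₀ = 1/(5.99732 + 0.06792) = 1/6.06524 = 0.164874

Final: 0.164874


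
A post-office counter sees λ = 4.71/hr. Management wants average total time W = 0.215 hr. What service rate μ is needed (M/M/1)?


W = 1/(μ−λ) ⇒ μ − λ = 1/W = 1/0.215 = 4.6512
μ = λ + 1/W = 4.71 + 4.6512 = 9.3612 per hr

Final: 9.3612 /hr


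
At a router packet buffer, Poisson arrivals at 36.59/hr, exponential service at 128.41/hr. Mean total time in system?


W = 1/(μ−λ) = 1/(128.41 − 36.59) = 1/91.82 = 0.01089 hr

Final: 0.01089 hr


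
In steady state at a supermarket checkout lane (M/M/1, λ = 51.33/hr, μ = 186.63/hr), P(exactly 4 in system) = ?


ρ = 51.33/186.63 = 0.2750
P_n = (1−ρ)·ρ^n = (1 − 0.2750)·0.2750^4 = 0.7250·0.005722 = 0.004148

Final: 0.004148


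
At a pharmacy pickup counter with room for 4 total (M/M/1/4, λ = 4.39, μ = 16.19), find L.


ρ = 4.39/16.19 = 0.2712
L = ρ[1 − (K+1)ρ^K + Kρ^(K+1)] / [(1−ρ)(1−ρ^(K+1))]
Numerator: 0.2712·(1 − 5·0.005406 + 4·0.001466) = 0.265416
Denominator: (0.7288)·(0.998534) = 0.727777
L = 0.265416/0.727777 = 0.3647

Final: 0.3647


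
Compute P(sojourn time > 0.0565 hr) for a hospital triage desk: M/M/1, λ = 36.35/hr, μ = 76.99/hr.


W ~ Exponential(μ−λ) for M/M/1.
μ − λ = 76.99 − 36.35 = 40.6400
P(W > t) = e^{−(μ−λ)t} = e^{−2.2962} = 0.100645

Final: 0.100645


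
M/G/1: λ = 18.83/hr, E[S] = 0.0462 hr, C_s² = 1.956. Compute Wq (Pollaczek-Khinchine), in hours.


ρ = λ·E[S] = 18.83·0.0462 = 0.8699
E[S²] = E[S]²(1+C_s²) = 0.0462²·(1+1.956) = 0.006309
Wq = λ·E[S²]/(2(1−ρ)) = 18.83·0.006309/(2·0.1301) = 0.45676 hr

Final: 0.45676 hr


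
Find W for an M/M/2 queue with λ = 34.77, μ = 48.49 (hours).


a = 0.7171; ρ = 0.3585; P₀ = 0.472182
Lq = P₀·a^c·ρ/(c!(1−ρ)²) = 0.10577
Wq = Lq/λ = 0.10577/34.77 = 0.003042 hr
W = Wq + 1/μ = 0.003042 + 0.02062 = 0.02366 hr

Final: 0.02366 hr


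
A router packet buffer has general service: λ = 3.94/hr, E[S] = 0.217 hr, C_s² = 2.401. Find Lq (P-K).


ρ = λ·E[S] = 3.94·0.217 = 0.8550
Lq = ρ²(1+C_s²)/(2(1−ρ)) = 0.7310·(1+2.401)/(2·0.1450)
= 0.7310·3.4010/0.2900 = 8.57158

Final: 8.57158


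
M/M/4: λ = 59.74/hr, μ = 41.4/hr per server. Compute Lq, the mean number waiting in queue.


a = λ/μ = 1.4430; ρ = a/4 = 0.3607
P₀ = 0.234330
Lq = P₀·a^c·ρ / (c!·(1−ρ)²) = 0.234330·4.33570·0.3607/(24·0.40864)
= 0.03737

Final: 0.03737


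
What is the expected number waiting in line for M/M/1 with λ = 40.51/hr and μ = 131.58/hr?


ρ = 40.51/131.58 = 0.3079
Lq = ρ²/(1−ρ) = 0.09479/0.6921 = 0.1369

Final: 0.1369


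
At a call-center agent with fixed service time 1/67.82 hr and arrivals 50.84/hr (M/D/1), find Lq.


ρ = 50.84/67.82 = 0.7496
M/D/1: Lq = ρ²/(2(1−ρ)) = 0.5619/(2·0.2504) = 1.12224

Final: 1.12224


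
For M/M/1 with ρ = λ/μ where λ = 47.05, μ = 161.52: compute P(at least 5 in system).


ρ = 47.05/161.52 = 0.2913
P(N ≥ n) = ρ^n = 0.2913^5 = 0.002097

Final: 0.002097


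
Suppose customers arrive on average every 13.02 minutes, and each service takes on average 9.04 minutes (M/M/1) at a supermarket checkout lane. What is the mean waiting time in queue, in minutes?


λ = 60/13.02 = 4.6083 /hr
μ = 60/9.04 = 6.6372 /hr
ρ = λ/μ = 4.6083/6.6372 = 0.6943
Wq = ρ/(μ−λ) = 0.6943/(6.6372−4.6083) = 0.34222 hr
In minutes: 0.34222·60 = 20.533 min

Final: 20.533 min


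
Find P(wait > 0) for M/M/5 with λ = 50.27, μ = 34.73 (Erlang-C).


a = λ/μ = 1.4475; ρ = a/5 = 0.2895
P₀ = 0.234860 (from M/M/c formula)
C(c,a) = [a^c/(c!(1−ρ))]·P₀ = [6.35361/(120·0.7105)]·0.234860
= 0.07452·0.234860 = 0.017502

Final: 0.017502


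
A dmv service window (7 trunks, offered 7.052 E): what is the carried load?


B(7,7.052) = 0.252086 (Erlang-B)
Carried load = a(1 − B) = 7.052·(1 − 0.252086) = 7.052·0.747914 = 5.2743 E

Final: 5.2743 Erlangs


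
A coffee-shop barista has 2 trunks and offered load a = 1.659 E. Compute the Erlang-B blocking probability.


B(c,a) = (a^c/c!) / Σ_{k=0}^{c} a^k/k!
a^2/2! = 1.376140
Σ terms (k=0..2): 1.00000 + 1.65900 + 1.37614 = 4.035140
B = 1.376140/4.035140 = 0.341039

Final: 0.341039


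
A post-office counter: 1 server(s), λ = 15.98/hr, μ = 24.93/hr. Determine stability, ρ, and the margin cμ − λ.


Total capacity cμ = 1·24.93 = 24.93/hr
ρ = λ/(cμ) = 15.98/24.93 = 0.6410
Stable ⇔ ρ < 1: YES
Spare capacity = cμ − λ = 24.93 − 15.98 = 8.95/hr

Final: ρ = 0.6410; stable; margin = 8.95/hr


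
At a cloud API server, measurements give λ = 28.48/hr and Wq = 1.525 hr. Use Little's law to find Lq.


Lq = λWq = 28.48·1.525 = 43.4320

Final: 43.4320


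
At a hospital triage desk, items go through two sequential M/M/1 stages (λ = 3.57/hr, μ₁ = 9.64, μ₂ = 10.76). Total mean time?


Each node sees arrival rate λ = 3.57/hr (tandem ⇒ throughput preserved).
W₁ = 1/(μ₁−λ) = 1/(9.64−3.57) = 0.16474 hr
W₂ = 1/(μ₂−λ) = 1/(10.76−3.57) = 0.13908 hr
W_total = W₁ + W₂ = 0.16474 + 0.13908 = 0.30383 hr

Final: 0.30383 hr


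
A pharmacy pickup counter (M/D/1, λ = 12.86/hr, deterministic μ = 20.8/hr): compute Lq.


ρ = 12.86/20.8 = 0.6183
M/D/1: Lq = ρ²/(2(1−ρ)) = 0.3823/(2·0.3817) = 0.50069

Final: 0.50069


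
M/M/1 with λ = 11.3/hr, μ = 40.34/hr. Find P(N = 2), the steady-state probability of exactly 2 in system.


ρ = 11.3/40.34 = 0.2801
P_n = (1−ρ)·ρ^n = (1 − 0.2801)·0.2801^2 = 0.7199·0.078467 = 0.056487

Final: 0.056487


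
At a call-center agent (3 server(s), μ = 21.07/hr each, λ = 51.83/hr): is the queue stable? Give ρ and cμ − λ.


Total capacity cμ = 3·21.07 = 63.21/hr
ρ = λ/(cμ) = 51.83/63.21 = 0.8200
Stable ⇔ ρ < 1: YES
Spare capacity = cμ − λ = 63.21 − 51.83 = 11.38/hr

Final: ρ = 0.8200; stable; margin = 11.38/hr


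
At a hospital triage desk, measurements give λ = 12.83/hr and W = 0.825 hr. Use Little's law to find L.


L = λW = 12.83·0.825 = 10.5847

Final: 10.5847


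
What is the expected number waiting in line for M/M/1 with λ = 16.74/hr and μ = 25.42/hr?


ρ = 16.74/25.42 = 0.6585
Lq = ρ²/(1−ρ) = 0.4337/0.3415 = 1.2700

Final: 1.2700


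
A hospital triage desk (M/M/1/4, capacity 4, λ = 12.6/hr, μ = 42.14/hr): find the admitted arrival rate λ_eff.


ρ = 0.2990; P_K = (1−ρ)ρ^4/(1−ρ^5) = 0.005616
λ_eff = λ(1 − P_K) = 12.6·(1 − 0.005616) = 12.6·0.994384 = 12.5292 /hr

Final: 12.5292 /hr


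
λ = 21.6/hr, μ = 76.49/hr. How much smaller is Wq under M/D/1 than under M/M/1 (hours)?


ρ = 21.6/76.49 = 0.2824
Wq(M/M/1) = ρ/(μ−λ) = 0.2824/54.89 = 0.005145 hr
Wq(M/D/1) = ρ/(2(μ−λ)) = 0.002572 hr
Savings = 0.005145 − 0.002572 = 0.002572 hr

Final: 0.002572 hr


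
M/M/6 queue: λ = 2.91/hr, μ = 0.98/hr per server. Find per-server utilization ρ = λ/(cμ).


ρ = λ/(cμ) = 2.91/(6·0.98) = 2.91/5.88 = 0.4949

Final: 0.4949


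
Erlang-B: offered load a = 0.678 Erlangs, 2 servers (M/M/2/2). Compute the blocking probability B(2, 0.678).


B(c,a) = (a^c/c!) / Σ_{k=0}^{c} a^k/k!
a^2/2! = 0.229842
Σ terms (k=0..2): 1.00000 + 0.67800 + 0.22984 = 1.907842
B = 0.229842/1.907842 = 0.120472

Final: 0.120472


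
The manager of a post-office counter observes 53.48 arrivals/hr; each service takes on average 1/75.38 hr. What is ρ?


ρ = λ/μ = 53.48/75.38 = 0.7095

Final: 0.7095


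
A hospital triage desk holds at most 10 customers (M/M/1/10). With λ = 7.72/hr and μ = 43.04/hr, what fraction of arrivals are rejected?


ρ = λ/μ = 7.72/43.04 = 0.1794
P_K = (1−ρ)ρ^K/(1−ρ^(K+1)) = (0.8206·0.00000003447)/(1 − 0.000000006183)
= 0.00000002829/1.000000 = 0.00000002829

Final: 0.00000002829


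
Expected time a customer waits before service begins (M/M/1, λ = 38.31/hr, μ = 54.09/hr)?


ρ = 38.31/54.09 = 0.7083
Wq = ρ/(μ−λ) = 0.7083/(54.09 − 38.31) = 0.7083/15.78 = 0.04488 hr

Final: 0.04488 hr


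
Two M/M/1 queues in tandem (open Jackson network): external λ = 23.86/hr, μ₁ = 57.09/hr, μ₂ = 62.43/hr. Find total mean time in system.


Each node sees arrival rate λ = 23.86/hr (tandem ⇒ throughput preserved).
W₁ = 1/(μ₁−λ) = 1/(57.09−23.86) = 0.03009 hr
W₂ = 1/(μ₂−λ) = 1/(62.43−23.86) = 0.02593 hr
W_total = W₁ + W₂ = 0.03009 + 0.02593 = 0.05602 hr

Final: 0.05602 hr


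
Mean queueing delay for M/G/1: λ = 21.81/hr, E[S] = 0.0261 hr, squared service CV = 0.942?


ρ = λ·E[S] = 21.81·0.0261 = 0.5692
E[S²] = E[S]²(1+C_s²) = 0.0261²·(1+0.942) = 0.001323
Wq = λ·E[S²]/(2(1−ρ)) = 21.81·0.001323/(2·0.4308) = 0.03349 hr

Final: 0.03349 hr


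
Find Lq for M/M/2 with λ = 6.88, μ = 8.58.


a = λ/μ = 0.8019; ρ = a/2 = 0.4009
P₀ = 0.427621
Lq = P₀·a^c·ρ / (c!·(1−ρ)²) = 0.427621·0.64299·0.4009/(2·0.35888)
= 0.15359

Final: 0.15359


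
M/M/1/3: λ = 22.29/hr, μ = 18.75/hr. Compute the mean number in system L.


ρ = 22.29/18.75 = 1.1888
L = ρ[1 − (K+1)ρ^K + Kρ^(K+1)] / [(1−ρ)(1−ρ^(K+1))]
Numerator: 1.1888·(1 − 4·1.680066 + 3·1.997263) = 0.322787
Denominator: (-0.1888)·(-0.997263) = 0.188283
L = 0.322787/0.188283 = 1.7144

Final: 1.7144


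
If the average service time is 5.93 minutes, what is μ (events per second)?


μ = 1/(service time) in consistent units.
1 second = 0.0166667 min, so μ = 0.0166667/5.93 = 0.002811 per second

Final: 0.002811 /sec


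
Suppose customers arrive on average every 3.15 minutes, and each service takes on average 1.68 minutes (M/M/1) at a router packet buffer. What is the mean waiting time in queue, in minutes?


λ = 60/3.15 = 19.0476 /hr
μ = 60/1.68 = 35.7143 /hr
ρ = λ/μ = 19.0476/35.7143 = 0.5333
Wq = ρ/(μ−λ) = 0.5333/(35.7143−19.0476) = 0.03200 hr
In minutes: 0.03200·60 = 1.920 min

Final: 1.920 min


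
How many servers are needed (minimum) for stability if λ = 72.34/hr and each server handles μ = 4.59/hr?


Stability requires cμ > λ ⇔ c > λ/μ.
λ/μ = 72.34/4.59 = 15.7603
Minimum integer c = ⌊15.7603⌋ + 1 = 16
Check: 16·4.59 = 73.44 > 72.34, while 15·4.59 = 68.85 ≤ 72.34

Final: 16 servers


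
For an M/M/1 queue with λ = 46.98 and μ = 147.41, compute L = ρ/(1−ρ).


ρ = λ/μ = 46.98/147.41 = 0.3187
L = ρ/(1−ρ) = 0.3187/(1 − 0.3187) = 0.3187/0.6813 = 0.4678

Final: 0.4678


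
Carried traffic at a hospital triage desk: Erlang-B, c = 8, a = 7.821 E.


B(8,7.821) = 0.225586 (Erlang-B)
Carried load = a(1 − B) = 7.821·(1 − 0.225586) = 7.821·0.774414 = 6.0567 E

Final: 6.0567 Erlangs


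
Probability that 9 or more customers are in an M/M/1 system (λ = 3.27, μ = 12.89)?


ρ = 3.27/12.89 = 0.2537
P(N ≥ n) = ρ^n = 0.2537^9 = 0.000004352

Final: 0.000004352


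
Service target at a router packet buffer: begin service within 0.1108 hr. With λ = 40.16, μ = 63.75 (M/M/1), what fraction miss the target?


ρ = 40.16/63.75 = 0.6300
P(Wq > t) = ρ·e^{−(μ−λ)t} = 0.6300·e^{−2.6138}
= 0.6300·0.073258 = 0.046149

Final: 0.046149


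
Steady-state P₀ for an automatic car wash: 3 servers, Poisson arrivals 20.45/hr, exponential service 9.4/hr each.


a = λ/μ = 20.45/9.4 = 2.1755; ρ = a/c = 0.7252
Σ_{k=0}^{2} a^k/k! (terms k=0..2) = 1.00000 + 2.17553 + 2.36647 = 5.54200
Tail: a^3/(3!(1−ρ)) = 10.29666/(6·0.2748) = 6.24443
P₀ = 1/(5.54200 + 6.24443) = 1/11.78643 = 0.084843

Final: 0.084843


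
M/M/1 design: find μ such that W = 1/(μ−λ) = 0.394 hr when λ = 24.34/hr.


W = 1/(μ−λ) ⇒ μ − λ = 1/W = 1/0.394 = 2.5381
μ = λ + 1/W = 24.34 + 2.5381 = 26.8781 per hr

Final: 26.8781 /hr


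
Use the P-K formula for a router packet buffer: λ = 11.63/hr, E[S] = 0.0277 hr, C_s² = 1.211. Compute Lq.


ρ = λ·E[S] = 11.63·0.0277 = 0.3222
Lq = ρ²(1+C_s²)/(2(1−ρ)) = 0.1038·(1+1.211)/(2·0.6778)
= 0.1038·2.2110/1.3557 = 0.16926

Final: 0.16926


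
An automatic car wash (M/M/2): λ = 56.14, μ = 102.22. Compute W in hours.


a = 0.5492; ρ = 0.2746; P₀ = 0.569115
Lq = P₀·a^c·ρ/(c!(1−ρ)²) = 0.04479
Wq = Lq/λ = 0.04479/56.14 = 0.0007979 hr
W = Wq + 1/μ = 0.0007979 + 0.009783 = 0.01058 hr

Final: 0.01058 hr


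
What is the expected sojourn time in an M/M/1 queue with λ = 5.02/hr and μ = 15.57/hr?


W = 1/(μ−λ) = 1/(15.57 − 5.02) = 1/10.55 = 0.09479 hr

Final: 0.09479 hr


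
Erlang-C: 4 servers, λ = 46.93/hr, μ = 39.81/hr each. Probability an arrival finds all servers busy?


a = λ/μ = 1.1788; ρ = a/4 = 0.2947
P₀ = 0.306671 (from M/M/c formula)
C(c,a) = [a^c/(c!(1−ρ))]·P₀ = [1.93123/(24·0.7053)]·0.306671
= 0.11409·0.306671 = 0.034989

Final: 0.034989


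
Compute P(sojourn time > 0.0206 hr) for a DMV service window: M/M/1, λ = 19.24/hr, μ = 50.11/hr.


W ~ Exponential(μ−λ) for M/M/1.
μ − λ = 50.11 − 19.24 = 30.8700
P(W > t) = e^{−(μ−λ)t} = e^{−0.6359} = 0.529447

Final: 0.529447


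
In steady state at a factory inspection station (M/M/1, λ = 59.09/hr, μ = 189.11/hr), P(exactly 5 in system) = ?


ρ = 59.09/189.11 = 0.3125
P_n = (1−ρ)·ρ^n = (1 − 0.3125)·0.3125^5 = 0.6875·0.002978 = 0.002048

Final: 0.002048


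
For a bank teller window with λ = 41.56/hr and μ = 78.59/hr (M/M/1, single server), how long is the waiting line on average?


ρ = 41.56/78.59 = 0.5288
Lq = ρ²/(1−ρ) = 0.2797/0.4712 = 0.5935

Final: 0.5935


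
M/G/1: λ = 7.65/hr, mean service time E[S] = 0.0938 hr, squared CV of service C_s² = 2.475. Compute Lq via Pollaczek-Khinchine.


ρ = λ·E[S] = 7.65·0.0938 = 0.7176
Lq = ρ²(1+C_s²)/(2(1−ρ)) = 0.5149·(1+2.475)/(2·0.2824)
= 0.5149·3.4750/0.5649 = 3.16769

Final: 3.16769


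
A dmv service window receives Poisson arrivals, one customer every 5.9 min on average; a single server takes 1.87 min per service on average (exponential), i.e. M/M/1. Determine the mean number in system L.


λ = 60/5.9 = 10.1695 /hr
μ = 60/1.87 = 32.0856 /hr
ρ = λ/μ = 10.1695/32.0856 = 0.3169
L = ρ/(1−ρ) = 0.3169/0.6831 = 0.4640

Final: 0.4640


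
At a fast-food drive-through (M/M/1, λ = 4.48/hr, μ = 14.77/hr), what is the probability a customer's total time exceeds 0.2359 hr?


W ~ Exponential(μ−λ) for M/M/1.
μ − λ = 14.77 − 4.48 = 10.2900
P(W > t) = e^{−(μ−λ)t} = e^{−2.4274} = 0.088265

Final: 0.088265


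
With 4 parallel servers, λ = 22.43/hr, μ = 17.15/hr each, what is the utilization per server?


ρ = λ/(cμ) = 22.43/(4·17.15) = 22.43/68.60 = 0.3270

Final: 0.3270


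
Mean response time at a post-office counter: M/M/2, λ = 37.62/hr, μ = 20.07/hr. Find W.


a = 1.8744; ρ = 0.9372; P₀ = 0.032407
Lq = P₀·a^c·ρ/(c!(1−ρ)²) = 13.53793
Wq = Lq/λ = 13.53793/37.62 = 0.35986 hr
W = Wq + 1/μ = 0.35986 + 0.04983 = 0.40969 hr

Final: 0.40969 hr


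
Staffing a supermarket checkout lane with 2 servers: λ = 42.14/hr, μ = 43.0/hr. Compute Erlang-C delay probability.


a = λ/μ = 0.9800; ρ = a/2 = 0.4900
P₀ = 0.342282 (from M/M/c formula)
C(c,a) = [a^c/(c!(1−ρ))]·P₀ = [0.96040/(2·0.5100)]·0.342282
= 0.94157·0.342282 = 0.322282

Final: 0.322282


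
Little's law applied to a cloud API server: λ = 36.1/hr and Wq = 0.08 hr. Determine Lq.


Lq = λWq = 36.1·0.08 = 2.8880

Final: 2.8880


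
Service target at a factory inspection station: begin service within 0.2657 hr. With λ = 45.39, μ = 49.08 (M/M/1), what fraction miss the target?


ρ = 45.39/49.08 = 0.9248
P(Wq > t) = ρ·e^{−(μ−λ)t} = 0.9248·e^{−0.9804}
= 0.9248·0.375149 = 0.346944

Final: 0.346944


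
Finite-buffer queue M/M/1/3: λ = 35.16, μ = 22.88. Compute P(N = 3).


ρ = λ/μ = 35.16/22.88 = 1.5367
P_K = (1−ρ)ρ^K/(1−ρ^(K+1)) = (-0.5367·3.628930)/(1 − 5.576624)
= -1.947695/-4.576624 = 0.425575

Final: 0.425575


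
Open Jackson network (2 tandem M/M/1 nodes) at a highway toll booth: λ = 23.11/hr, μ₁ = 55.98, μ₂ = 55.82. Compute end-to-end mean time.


Each node sees arrival rate λ = 23.11/hr (tandem ⇒ throughput preserved).
W₁ = 1/(μ₁−λ) = 1/(55.98−23.11) = 0.03042 hr
W₂ = 1/(μ₂−λ) = 1/(55.82−23.11) = 0.03057 hr
W_total = W₁ + W₂ = 0.03042 + 0.03057 = 0.06099 hr

Final: 0.06099 hr


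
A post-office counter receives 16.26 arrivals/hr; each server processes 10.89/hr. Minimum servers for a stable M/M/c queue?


Stability requires cμ > λ ⇔ c > λ/μ.
λ/μ = 16.26/10.89 = 1.4931
Minimum integer c = ⌊1.4931⌋ + 1 = 2
Check: 2·10.89 = 21.78 > 16.26, while 1·10.89 = 10.89 ≤ 16.26

Final: 2 servers


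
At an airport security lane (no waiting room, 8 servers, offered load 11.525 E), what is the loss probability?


B(c,a) = (a^c/c!) / Σ_{k=0}^{c} a^k/k!
a^8/8! = 7719.815998
Σ terms (k=0..8): 1.00000 + 11.52500 + 66.41281 + 255.13589 + 735.11028 + 1694.42919 + 3254.71607 + 5358.65753 + 7719.81600 = 19096.802759
B = 7719.815998/19096.802759 = 0.404247

Final: 0.404247


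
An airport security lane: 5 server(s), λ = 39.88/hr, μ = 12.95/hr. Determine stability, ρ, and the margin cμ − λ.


Total capacity cμ = 5·12.95 = 64.75/hr
ρ = λ/(cμ) = 39.88/64.75 = 0.6159
Stable ⇔ ρ < 1: YES
Spare capacity = cμ − λ = 64.75 − 39.88 = 24.87/hr

Final: ρ = 0.6159; stable; margin = 24.87/hr


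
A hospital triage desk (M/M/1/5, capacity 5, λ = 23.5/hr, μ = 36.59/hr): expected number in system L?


ρ = 23.5/36.59 = 0.6423
L = ρ[1 − (K+1)ρ^K + Kρ^(K+1)] / [(1−ρ)(1−ρ^(K+1))]
Numerator: 0.6423·(1 − 6·0.109277 + 5·0.070183) = 0.446529
Denominator: (0.3577)·(0.929817) = 0.332640
L = 0.446529/0.332640 = 1.3424

Final: 1.3424


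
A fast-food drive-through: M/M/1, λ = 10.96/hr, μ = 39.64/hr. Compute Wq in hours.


ρ = 10.96/39.64 = 0.2765
Wq = ρ/(μ−λ) = 0.2765/(39.64 − 10.96) = 0.2765/28.68 = 0.009640 hr

Final: 0.009640 hr


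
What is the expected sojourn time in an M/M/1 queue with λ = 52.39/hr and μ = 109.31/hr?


W = 1/(μ−λ) = 1/(109.31 − 52.39) = 1/56.92 = 0.01757 hr

Final: 0.01757 hr


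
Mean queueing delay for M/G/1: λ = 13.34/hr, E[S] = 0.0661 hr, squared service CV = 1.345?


ρ = λ·E[S] = 13.34·0.0661 = 0.8818
E[S²] = E[S]²(1+C_s²) = 0.0661²·(1+1.345) = 0.010246
Wq = λ·E[S²]/(2(1−ρ)) = 13.34·0.010246/(2·0.1182) = 0.57804 hr

Final: 0.57804 hr


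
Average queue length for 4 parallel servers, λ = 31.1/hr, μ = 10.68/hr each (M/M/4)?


a = λ/μ = 2.9120; ρ = a/4 = 0.7280
P₀ = 0.042952
Lq = P₀·a^c·ρ / (c!·(1−ρ)²) = 0.042952·71.90458·0.7280/(24·0.07399)
= 1.26621

Final: 1.26621


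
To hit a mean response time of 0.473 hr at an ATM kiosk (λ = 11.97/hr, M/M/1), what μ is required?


W = 1/(μ−λ) ⇒ μ − λ = 1/W = 1/0.473 = 2.1142
μ = λ + 1/W = 11.97 + 2.1142 = 14.0842 per hr

Final: 14.0842 /hr


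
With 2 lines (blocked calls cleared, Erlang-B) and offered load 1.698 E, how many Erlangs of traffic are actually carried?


B(2,1.698) = 0.348247 (Erlang-B)
Carried load = a(1 − B) = 1.698·(1 − 0.348247) = 1.698·0.651753 = 1.1067 E

Final: 1.1067 Erlangs


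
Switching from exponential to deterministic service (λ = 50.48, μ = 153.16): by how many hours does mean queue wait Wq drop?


ρ = 50.48/153.16 = 0.3296
Wq(M/M/1) = ρ/(μ−λ) = 0.3296/102.68 = 0.003210 hr
Wq(M/D/1) = ρ/(2(μ−λ)) = 0.001605 hr
Savings = 0.003210 − 0.001605 = 0.001605 hr

Final: 0.001605 hr


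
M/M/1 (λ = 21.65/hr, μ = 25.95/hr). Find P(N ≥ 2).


ρ = 21.65/25.95 = 0.8343
P(N ≥ n) = ρ^n = 0.8343^2 = 0.696051

Final: 0.696051


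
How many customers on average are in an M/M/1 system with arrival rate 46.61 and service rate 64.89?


ρ = λ/μ = 46.61/64.89 = 0.7183
L = ρ/(1−ρ) = 0.7183/(1 − 0.7183) = 0.7183/0.2817 = 2.5498

Final: 2.5498


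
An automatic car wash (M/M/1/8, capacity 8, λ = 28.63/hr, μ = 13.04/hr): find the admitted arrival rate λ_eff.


ρ = 2.1956; P_K = (1−ρ)ρ^8/(1−ρ^9) = 0.544993
λ_eff = λ(1 − P_K) = 28.63·(1 − 0.544993) = 28.63·0.455007 = 13.0268 /hr

Final: 13.0268 /hr


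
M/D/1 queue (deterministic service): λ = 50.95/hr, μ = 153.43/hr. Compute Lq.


ρ = 50.95/153.43 = 0.3321
M/D/1: Lq = ρ²/(2(1−ρ)) = 0.1103/(2·0.6679) = 0.08255

Final: 0.08255


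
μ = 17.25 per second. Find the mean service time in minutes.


Mean service time = 1/μ = 1/17.25 second = 0.05797 second
In minutes: 0.05797 × 0.0166667 = 0.0009662 min

Final: 0.0009662 min


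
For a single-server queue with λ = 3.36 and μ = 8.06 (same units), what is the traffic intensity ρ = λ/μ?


ρ = λ/μ = 3.36/8.06 = 0.4169

Final: 0.4169


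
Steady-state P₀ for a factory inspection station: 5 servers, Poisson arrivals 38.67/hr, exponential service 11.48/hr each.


a = λ/μ = 38.67/11.48 = 3.3685; ρ = a/c = 0.6737
Σ_{k=0}^{4} a^k/k! (terms k=0..4) = 1.00000 + 3.36847 + 5.67328 + 6.37009 + 5.36436 = 21.77620
Tail: a^5/(5!(1−ρ)) = 433.67204/(120·0.3263) = 11.07527
P₀ = 1/(21.77620 + 11.07527) = 1/32.85147 = 0.030440

Final: 0.030440


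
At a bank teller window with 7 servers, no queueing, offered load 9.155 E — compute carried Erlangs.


B(7,9.155) = 0.369323 (Erlang-B)
Carried load = a(1 − B) = 9.155·(1 − 0.369323) = 9.155·0.630677 = 5.7738 E

Final: 5.7738 Erlangs


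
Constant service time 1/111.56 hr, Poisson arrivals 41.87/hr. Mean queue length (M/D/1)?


ρ = 41.87/111.56 = 0.3753
M/D/1: Lq = ρ²/(2(1−ρ)) = 0.1409/(2·0.6247) = 0.11274

Final: 0.11274


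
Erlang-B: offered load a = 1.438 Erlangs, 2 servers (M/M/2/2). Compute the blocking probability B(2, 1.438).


B(c,a) = (a^c/c!) / Σ_{k=0}^{c} a^k/k!
a^2/2! = 1.033922
Σ terms (k=0..2): 1.00000 + 1.43800 + 1.03392 = 3.471922
B = 1.033922/3.471922 = 0.297795

Final: 0.297795


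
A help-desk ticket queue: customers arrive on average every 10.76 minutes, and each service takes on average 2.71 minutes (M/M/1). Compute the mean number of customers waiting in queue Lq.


λ = 60/10.76 = 5.5762 /hr
μ = 60/2.71 = 22.1402 /hr
ρ = λ/μ = 5.5762/22.1402 = 0.2519
Lq = ρ²/(1−ρ) = 0.06343/0.7481 = 0.08479

Final: 0.08479


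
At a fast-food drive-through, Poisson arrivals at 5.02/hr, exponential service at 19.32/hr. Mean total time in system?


W = 1/(μ−λ) = 1/(19.32 − 5.02) = 1/14.30 = 0.06993 hr

Final: 0.06993 hr


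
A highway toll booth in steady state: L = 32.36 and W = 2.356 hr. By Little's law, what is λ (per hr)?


λ = L/W = 32.36/2.356 = 13.7351 /hr

Final: 13.7351 /hr


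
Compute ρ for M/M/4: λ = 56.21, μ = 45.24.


ρ = λ/(cμ) = 56.21/(4·45.24) = 56.21/180.96 = 0.3106

Final: 0.3106


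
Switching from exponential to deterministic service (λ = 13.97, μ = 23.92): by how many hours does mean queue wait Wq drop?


ρ = 13.97/23.92 = 0.5840
Wq(M/M/1) = ρ/(μ−λ) = 0.5840/9.95 = 0.05870 hr
Wq(M/D/1) = ρ/(2(μ−λ)) = 0.02935 hr
Savings = 0.05870 − 0.02935 = 0.02935 hr

Final: 0.02935 hr


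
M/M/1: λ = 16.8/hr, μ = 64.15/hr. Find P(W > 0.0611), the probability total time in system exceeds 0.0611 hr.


W ~ Exponential(μ−λ) for M/M/1.
μ − λ = 64.15 − 16.8 = 47.3500
P(W > t) = e^{−(μ−λ)t} = e^{−2.8931} = 0.055405

Final: 0.055405


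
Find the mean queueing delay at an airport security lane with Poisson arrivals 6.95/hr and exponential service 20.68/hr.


ρ = 6.95/20.68 = 0.3361
Wq = ρ/(μ−λ) = 0.3361/(20.68 − 6.95) = 0.3361/13.73 = 0.02448 hr

Final: 0.02448 hr


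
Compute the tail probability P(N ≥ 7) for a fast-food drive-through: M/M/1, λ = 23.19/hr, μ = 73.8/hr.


ρ = 23.19/73.8 = 0.3142
P(N ≥ n) = ρ^n = 0.3142^7 = 0.0003025

Final: 0.0003025


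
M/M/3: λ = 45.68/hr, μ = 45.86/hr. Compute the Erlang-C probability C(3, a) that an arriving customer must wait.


a = λ/μ = 0.9961; ρ = a/3 = 0.3320
P₀ = 0.365131 (from M/M/c formula)
C(c,a) = [a^c/(c!(1−ρ))]·P₀ = [0.98827/(6·0.6680)]·0.365131
= 0.24658·0.365131 = 0.090035

Final: 0.090035


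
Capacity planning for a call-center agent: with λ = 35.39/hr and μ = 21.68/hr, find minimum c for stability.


Stability requires cμ > λ ⇔ c > λ/μ.
λ/μ = 35.39/21.68 = 1.6324
Minimum integer c = ⌊1.6324⌋ + 1 = 2
Check: 2·21.68 = 43.36 > 35.39, while 1·21.68 = 21.68 ≤ 35.39

Final: 2 servers


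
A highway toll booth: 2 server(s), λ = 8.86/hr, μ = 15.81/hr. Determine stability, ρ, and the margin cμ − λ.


Total capacity cμ = 2·15.81 = 31.62/hr
ρ = λ/(cμ) = 8.86/31.62 = 0.2802
Stable ⇔ ρ < 1: YES
Spare capacity = cμ − λ = 31.62 − 8.86 = 22.76/hr

Final: ρ = 0.2802; stable; margin = 22.76/hr


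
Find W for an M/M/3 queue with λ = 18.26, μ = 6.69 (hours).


a = 2.7294; ρ = 0.9098; P₀ = 0.022206
Lq = P₀·a^c·ρ/(c!(1−ρ)²) = 8.41845
Wq = Lq/λ = 8.41845/18.26 = 0.46103 hr
W = Wq + 1/μ = 0.46103 + 0.14948 = 0.61051 hr

Final: 0.61051 hr


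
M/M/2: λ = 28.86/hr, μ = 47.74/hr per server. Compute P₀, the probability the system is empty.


a = λ/μ = 28.86/47.74 = 0.6045; ρ = a/c = 0.3023
Σ_{k=0}^{1} a^k/k! (terms k=0..1) = 1.00000 + 0.60452 = 1.60452
Tail: a^2/(2!(1−ρ)) = 0.36545/(2·0.6977) = 0.26188
P₀ = 1/(1.60452 + 0.26188) = 1/1.86641 = 0.535789

Final: 0.535789


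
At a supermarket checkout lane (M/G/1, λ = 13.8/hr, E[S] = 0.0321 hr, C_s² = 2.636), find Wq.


ρ = λ·E[S] = 13.8·0.0321 = 0.4430
E[S²] = E[S]²(1+C_s²) = 0.0321²·(1+2.636) = 0.003747
Wq = λ·E[S²]/(2(1−ρ)) = 13.8·0.003747/(2·0.5570) = 0.04641 hr

Final: 0.04641 hr


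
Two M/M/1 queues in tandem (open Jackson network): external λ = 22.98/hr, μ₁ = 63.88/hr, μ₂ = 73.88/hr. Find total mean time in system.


Each node sees arrival rate λ = 22.98/hr (tandem ⇒ throughput preserved).
W₁ = 1/(μ₁−λ) = 1/(63.88−22.98) = 0.02445 hr
W₂ = 1/(μ₂−λ) = 1/(73.88−22.98) = 0.01965 hr
W_total = W₁ + W₂ = 0.02445 + 0.01965 = 0.04410 hr

Final: 0.04410 hr


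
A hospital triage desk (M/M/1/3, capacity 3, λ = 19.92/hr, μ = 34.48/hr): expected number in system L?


ρ = 19.92/34.48 = 0.5777
L = ρ[1 − (K+1)ρ^K + Kρ^(K+1)] / [(1−ρ)(1−ρ^(K+1))]
Numerator: 0.5777·(1 − 4·0.192826 + 3·0.111401) = 0.325201
Denominator: (0.4223)·(0.888599) = 0.375232
L = 0.325201/0.375232 = 0.8667

Final: 0.8667


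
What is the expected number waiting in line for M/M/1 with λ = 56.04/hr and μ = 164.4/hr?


ρ = 56.04/164.4 = 0.3409
Lq = ρ²/(1−ρ) = 0.1162/0.6591 = 0.1763

Final: 0.1763


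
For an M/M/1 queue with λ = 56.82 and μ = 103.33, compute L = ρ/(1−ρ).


ρ = λ/μ = 56.82/103.33 = 0.5499
L = ρ/(1−ρ) = 0.5499/(1 − 0.5499) = 0.5499/0.4501 = 1.2217

Final: 1.2217


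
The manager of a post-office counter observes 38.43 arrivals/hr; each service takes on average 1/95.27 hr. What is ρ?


ρ = λ/μ = 38.43/95.27 = 0.4034

Final: 0.4034


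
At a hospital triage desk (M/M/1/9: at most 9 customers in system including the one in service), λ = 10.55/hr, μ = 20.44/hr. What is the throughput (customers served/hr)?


ρ = 0.5161; P_K = (1−ρ)ρ^9/(1−ρ^10) = 0.001260
λ_eff = λ(1 − P_K) = 10.55·(1 − 0.001260) = 10.55·0.998740 = 10.5367 /hr

Final: 10.5367 /hr


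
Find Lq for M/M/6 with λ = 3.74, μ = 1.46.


a = λ/μ = 2.5616; ρ = a/6 = 0.4269
P₀ = 0.076673
Lq = P₀·a^c·ρ / (c!·(1−ρ)²) = 0.076673·282.56117·0.4269/(720·0.32840)
= 0.03912

Final: 0.03912


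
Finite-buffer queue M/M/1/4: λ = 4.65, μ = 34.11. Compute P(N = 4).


ρ = λ/μ = 4.65/34.11 = 0.1363
P_K = (1−ρ)ρ^K/(1−ρ^(K+1)) = (0.8637·0.0003454)/(1 − 0.00004708)
= 0.0002983/0.999953 = 0.0002983

Final: 0.0002983


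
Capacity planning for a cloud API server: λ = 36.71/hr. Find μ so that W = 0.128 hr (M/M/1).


W = 1/(μ−λ) ⇒ μ − λ = 1/W = 1/0.128 = 7.8125
μ = λ + 1/W = 36.71 + 7.8125 = 44.5225 per hr

Final: 44.5225 /hr


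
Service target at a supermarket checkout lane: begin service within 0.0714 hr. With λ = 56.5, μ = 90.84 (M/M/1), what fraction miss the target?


ρ = 56.5/90.84 = 0.6220
P(Wq > t) = ρ·e^{−(μ−λ)t} = 0.6220·e^{−2.4519}
= 0.6220·0.086132 = 0.053572

Final: 0.053572


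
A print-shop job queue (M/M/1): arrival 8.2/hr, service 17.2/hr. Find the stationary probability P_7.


ρ = 8.2/17.2 = 0.4767
P_n = (1−ρ)·ρ^n = (1 − 0.4767)·0.4767^7 = 0.5233·0.005598 = 0.002929

Final: 0.002929


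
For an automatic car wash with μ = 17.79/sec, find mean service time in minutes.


Mean service time = 1/μ = 1/17.79 second = 0.05621 second
In minutes: 0.05621 × 0.0166667 = 0.0009369 min

Final: 0.0009369 min


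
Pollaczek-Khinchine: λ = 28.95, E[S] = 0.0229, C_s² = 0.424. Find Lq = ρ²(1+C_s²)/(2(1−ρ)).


ρ = λ·E[S] = 28.95·0.0229 = 0.6630
Lq = ρ²(1+C_s²)/(2(1−ρ)) = 0.4395·(1+0.424)/(2·0.3370)
= 0.4395·1.4240/0.6741 = 0.92845

Final: 0.92845


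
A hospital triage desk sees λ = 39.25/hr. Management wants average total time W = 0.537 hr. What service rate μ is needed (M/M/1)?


W = 1/(μ−λ) ⇒ μ − λ = 1/W = 1/0.537 = 1.8622
μ = λ + 1/W = 39.25 + 1.8622 = 41.1122 per hr

Final: 41.1122 /hr


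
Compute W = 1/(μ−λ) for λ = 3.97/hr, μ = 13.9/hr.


W = 1/(μ−λ) = 1/(13.9 − 3.97) = 1/9.93 = 0.1007 hr

Final: 0.1007 hr


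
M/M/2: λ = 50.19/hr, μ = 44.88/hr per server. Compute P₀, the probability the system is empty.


a = λ/μ = 50.19/44.88 = 1.1183; ρ = a/c = 0.5592
Σ_{k=0}^{1} a^k/k! (terms k=0..1) = 1.00000 + 1.11832 = 2.11832
Tail: a^2/(2!(1−ρ)) = 1.25063/(2·0.4408) = 1.41845
P₀ = 1/(2.11832 + 1.41845) = 1/3.53677 = 0.282744

Final: 0.282744


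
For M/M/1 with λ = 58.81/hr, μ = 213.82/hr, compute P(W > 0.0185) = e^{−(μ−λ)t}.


W ~ Exponential(μ−λ) for M/M/1.
μ − λ = 213.82 − 58.81 = 155.0100
P(W > t) = e^{−(μ−λ)t} = e^{−2.8677} = 0.056830

Final: 0.056830


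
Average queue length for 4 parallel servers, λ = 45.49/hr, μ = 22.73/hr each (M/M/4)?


a = λ/μ = 2.0013; ρ = a/4 = 0.5003
P₀ = 0.130248
Lq = P₀·a^c·ρ / (c!·(1−ρ)²) = 0.130248·16.04228·0.5003/(24·0.24967)
= 0.17447

Final: 0.17447


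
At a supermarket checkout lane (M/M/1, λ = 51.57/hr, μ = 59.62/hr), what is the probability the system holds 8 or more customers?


ρ = 51.57/59.62 = 0.8650
P(N ≥ n) = ρ^n = 0.8650^8 = 0.313358

Final: 0.313358


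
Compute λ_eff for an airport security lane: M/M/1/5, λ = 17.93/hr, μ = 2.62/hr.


ρ = 6.8435; P_K = (1−ρ)ρ^5/(1−ρ^6) = 0.853884
λ_eff = λ(1 − P_K) = 17.93·(1 − 0.853884) = 17.93·0.146116 = 2.6199 /hr

Final: 2.6199 /hr


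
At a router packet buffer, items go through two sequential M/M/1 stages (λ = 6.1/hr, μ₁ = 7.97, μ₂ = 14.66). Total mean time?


Each node sees arrival rate λ = 6.1/hr (tandem ⇒ throughput preserved).
W₁ = 1/(μ₁−λ) = 1/(7.97−6.1) = 0.53476 hr
W₂ = 1/(μ₂−λ) = 1/(14.66−6.1) = 0.11682 hr
W_total = W₁ + W₂ = 0.53476 + 0.11682 = 0.65158 hr

Final: 0.65158 hr


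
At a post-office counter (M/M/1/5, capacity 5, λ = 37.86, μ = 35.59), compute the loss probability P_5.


ρ = λ/μ = 37.86/35.59 = 1.0638
P_K = (1−ρ)ρ^K/(1−ρ^(K+1)) = (-0.06378·1.362270)/(1 − 1.449158)
= -0.086888/-0.449158 = 0.193447

Final: 0.193447


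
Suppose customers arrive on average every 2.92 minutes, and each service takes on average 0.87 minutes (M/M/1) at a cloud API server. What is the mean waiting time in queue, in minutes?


λ = 60/2.92 = 20.5479 /hr
μ = 60/0.87 = 68.9655 /hr
ρ = λ/μ = 20.5479/68.9655 = 0.2979
Wq = ρ/(μ−λ) = 0.2979/(68.9655−20.5479) = 0.006154 hr
In minutes: 0.006154·60 = 0.3692 min

Final: 0.3692 min


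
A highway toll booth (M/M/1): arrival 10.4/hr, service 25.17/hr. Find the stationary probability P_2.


ρ = 10.4/25.17 = 0.4132
P_n = (1−ρ)·ρ^n = (1 − 0.4132)·0.4132^2 = 0.5868·0.170726 = 0.100184

Final: 0.100184


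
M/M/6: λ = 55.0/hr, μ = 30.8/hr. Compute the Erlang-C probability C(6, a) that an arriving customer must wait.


a = λ/μ = 1.7857; ρ = a/6 = 0.2976
P₀ = 0.167553 (from M/M/c formula)
C(c,a) = [a^c/(c!(1−ρ))]·P₀ = [32.42439/(720·0.7024)]·0.167553
= 0.06412·0.167553 = 0.010743

Final: 0.010743


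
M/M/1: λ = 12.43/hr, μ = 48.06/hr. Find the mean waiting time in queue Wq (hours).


ρ = 12.43/48.06 = 0.2586
Wq = ρ/(μ−λ) = 0.2586/(48.06 − 12.43) = 0.2586/35.63 = 0.007259 hr

Final: 0.007259 hr


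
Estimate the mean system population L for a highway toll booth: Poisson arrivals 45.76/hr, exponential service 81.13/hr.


ρ = λ/μ = 45.76/81.13 = 0.5640
L = ρ/(1−ρ) = 0.5640/(1 − 0.5640) = 0.5640/0.4360 = 1.2938

Final: 1.2938


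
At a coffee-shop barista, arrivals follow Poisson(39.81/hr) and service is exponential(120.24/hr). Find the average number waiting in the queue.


ρ = 39.81/120.24 = 0.3311
Lq = ρ²/(1−ρ) = 0.1096/0.6689 = 0.1639

Final: 0.1639


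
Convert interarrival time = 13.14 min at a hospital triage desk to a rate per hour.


λ = 1/(interarrival time) in consistent units.
1 hour = 60 min, so λ = 60/13.14 = 4.5662 per hour

Final: 4.5662 /hr


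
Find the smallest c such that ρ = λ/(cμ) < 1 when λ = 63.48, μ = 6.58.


Stability requires cμ > λ ⇔ c > λ/μ.
λ/μ = 63.48/6.58 = 9.6474
Minimum integer c = ⌊9.6474⌋ + 1 = 10
Check: 10·6.58 = 65.80 > 63.48, while 9·6.58 = 59.22 ≤ 63.48

Final: 10 servers


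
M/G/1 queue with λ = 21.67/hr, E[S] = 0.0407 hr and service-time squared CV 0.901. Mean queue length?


ρ = λ·E[S] = 21.67·0.0407 = 0.8820
Lq = ρ²(1+C_s²)/(2(1−ρ)) = 0.7779·(1+0.901)/(2·0.1180)
= 0.7779·1.9010/0.2361 = 6.26416

Final: 6.26416


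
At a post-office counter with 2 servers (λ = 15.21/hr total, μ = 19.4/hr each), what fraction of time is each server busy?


ρ = λ/(cμ) = 15.21/(2·19.4) = 15.21/38.80 = 0.3920

Final: 0.3920


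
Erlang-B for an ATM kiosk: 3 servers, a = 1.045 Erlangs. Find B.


B(c,a) = (a^c/c!) / Σ_{k=0}^{c} a^k/k!
a^3/3! = 0.190194
Σ terms (k=0..3): 1.00000 + 1.04500 + 0.54601 + 0.19019 = 2.781207
B = 0.190194/2.781207 = 0.068386

Final: 0.068386


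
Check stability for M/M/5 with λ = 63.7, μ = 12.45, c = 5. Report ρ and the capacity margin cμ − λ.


Total capacity cμ = 5·12.45 = 62.25/hr
ρ = λ/(cμ) = 63.7/62.25 = 1.0233
Stable ⇔ ρ < 1: NO
Spare capacity = cμ − λ = 62.25 − 63.7 = -1.45/hr

Final: ρ = 1.0233; unstable; margin = -1.45/hr


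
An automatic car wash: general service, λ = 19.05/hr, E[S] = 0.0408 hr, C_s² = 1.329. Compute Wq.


ρ = λ·E[S] = 19.05·0.0408 = 0.7772
E[S²] = E[S]²(1+C_s²) = 0.0408²·(1+1.329) = 0.003877
Wq = λ·E[S²]/(2(1−ρ)) = 19.05·0.003877/(2·0.2228) = 0.16577 hr

Final: 0.16577 hr


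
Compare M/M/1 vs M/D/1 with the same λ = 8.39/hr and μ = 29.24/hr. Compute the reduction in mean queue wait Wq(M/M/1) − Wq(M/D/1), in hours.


ρ = 8.39/29.24 = 0.2869
Wq(M/M/1) = ρ/(μ−λ) = 0.2869/20.85 = 0.01376 hr
Wq(M/D/1) = ρ/(2(μ−λ)) = 0.006881 hr
Savings = 0.01376 − 0.006881 = 0.006881 hr

Final: 0.006881 hr


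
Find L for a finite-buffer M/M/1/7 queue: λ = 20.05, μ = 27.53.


ρ = 20.05/27.53 = 0.7283
L = ρ[1 − (K+1)ρ^K + Kρ^(K+1)] / [(1−ρ)(1−ρ^(K+1))]
Numerator: 0.7283·(1 − 8·0.108682 + 7·0.079153) = 0.498601
Denominator: (0.2717)·(0.920847) = 0.250198
L = 0.498601/0.250198 = 1.9928

Final: 1.9928


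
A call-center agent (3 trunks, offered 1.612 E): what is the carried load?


B(3,1.612) = 0.151460 (Erlang-B)
Carried load = a(1 − B) = 1.612·(1 − 0.151460) = 1.612·0.848540 = 1.3678 E

Final: 1.3678 Erlangs


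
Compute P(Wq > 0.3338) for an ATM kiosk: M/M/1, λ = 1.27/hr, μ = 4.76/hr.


ρ = 1.27/4.76 = 0.2668
P(Wq > t) = ρ·e^{−(μ−λ)t} = 0.2668·e^{−1.1650}
= 0.2668·0.311935 = 0.083226

Final: 0.083226


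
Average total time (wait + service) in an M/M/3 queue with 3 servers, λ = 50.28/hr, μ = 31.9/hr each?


a = 1.5762; ρ = 0.5254; P₀ = 0.192551
Lq = P₀·a^c·ρ/(c!(1−ρ)²) = 0.29310
Wq = Lq/λ = 0.29310/50.28 = 0.005829 hr
W = Wq + 1/μ = 0.005829 + 0.03135 = 0.03718 hr

Final: 0.03718 hr


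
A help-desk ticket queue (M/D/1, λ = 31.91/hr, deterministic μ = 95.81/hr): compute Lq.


ρ = 31.91/95.81 = 0.3331
M/D/1: Lq = ρ²/(2(1−ρ)) = 0.1109/(2·0.6669) = 0.08316

Final: 0.08316


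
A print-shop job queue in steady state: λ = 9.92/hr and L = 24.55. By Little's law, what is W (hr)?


W = L/λ = 24.55/9.92 = 2.4748 hr

Final: 2.4748 hr


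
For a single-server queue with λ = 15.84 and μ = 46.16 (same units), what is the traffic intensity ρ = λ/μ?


ρ = λ/μ = 15.84/46.16 = 0.3432

Final: 0.3432


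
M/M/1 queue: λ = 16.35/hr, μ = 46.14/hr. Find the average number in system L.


ρ = λ/μ = 16.35/46.14 = 0.3544
L = ρ/(1−ρ) = 0.3544/(1 − 0.3544) = 0.3544/0.6456 = 0.5488

Final: 0.5488


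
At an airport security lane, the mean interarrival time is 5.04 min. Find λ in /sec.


λ = 1/(interarrival time) in consistent units.
1 second = 0.0166667 min, so λ = 0.0166667/5.04 = 0.003307 per second

Final: 0.003307 /sec


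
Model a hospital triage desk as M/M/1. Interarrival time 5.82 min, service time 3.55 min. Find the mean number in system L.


λ = 60/5.82 = 10.3093 /hr
μ = 60/3.55 = 16.9014 /hr
ρ = λ/μ = 10.3093/16.9014 = 0.6100
L = ρ/(1−ρ) = 0.6100/0.3900 = 1.5639

Final: 1.5639


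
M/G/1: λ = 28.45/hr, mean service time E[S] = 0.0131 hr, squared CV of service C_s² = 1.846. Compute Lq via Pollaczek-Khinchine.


ρ = λ·E[S] = 28.45·0.0131 = 0.3727
Lq = ρ²(1+C_s²)/(2(1−ρ)) = 0.1389·(1+1.846)/(2·0.6273)
= 0.1389·2.8460/1.2546 = 0.31509

Final: 0.31509


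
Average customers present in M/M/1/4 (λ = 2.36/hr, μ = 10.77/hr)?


ρ = 2.36/10.77 = 0.2191
L = ρ[1 − (K+1)ρ^K + Kρ^(K+1)] / [(1−ρ)(1−ρ^(K+1))]
Numerator: 0.2191·(1 − 5·0.002306 + 4·0.0005052) = 0.217044
Denominator: (0.7809)·(0.999495) = 0.780478
L = 0.217044/0.780478 = 0.2781

Final: 0.2781


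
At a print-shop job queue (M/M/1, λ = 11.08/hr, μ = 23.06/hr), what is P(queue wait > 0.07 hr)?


ρ = 11.08/23.06 = 0.4805
P(Wq > t) = ρ·e^{−(μ−λ)t} = 0.4805·e^{−0.8386}
= 0.4805·0.432315 = 0.207721

Final: 0.207721


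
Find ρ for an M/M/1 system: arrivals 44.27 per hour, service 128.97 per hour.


ρ = λ/μ = 44.27/128.97 = 0.3433

Final: 0.3433


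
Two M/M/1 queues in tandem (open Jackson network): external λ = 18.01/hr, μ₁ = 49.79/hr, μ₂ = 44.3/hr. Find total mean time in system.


Each node sees arrival rate λ = 18.01/hr (tandem ⇒ throughput preserved).
W₁ = 1/(μ₁−λ) = 1/(49.79−18.01) = 0.03147 hr
W₂ = 1/(μ₂−λ) = 1/(44.3−18.01) = 0.03804 hr
W_total = W₁ + W₂ = 0.03147 + 0.03804 = 0.06950 hr

Final: 0.06950 hr


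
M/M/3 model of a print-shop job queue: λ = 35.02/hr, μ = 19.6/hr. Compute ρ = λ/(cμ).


ρ = λ/(cμ) = 35.02/(3·19.6) = 35.02/58.80 = 0.5956

Final: 0.5956
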